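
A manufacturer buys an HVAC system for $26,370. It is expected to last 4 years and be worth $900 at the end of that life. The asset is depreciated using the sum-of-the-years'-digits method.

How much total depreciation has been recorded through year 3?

Depreciable base = $26,370 − $900 = $25,470.
Sum of the years' digits = 4+3+2+1 = 10.
Year 1: $25,470 × 4/10 = $10,188. Book value $16,182.
Year 2: $25,470 × 3/10 = $7,641. Book value $8,541.
Year 3: $25,470 × 2/10 = $5,094. Book value $3,447.
Accumulated through year 3 = $26,370 − $3,447 = $22,923.

$22,923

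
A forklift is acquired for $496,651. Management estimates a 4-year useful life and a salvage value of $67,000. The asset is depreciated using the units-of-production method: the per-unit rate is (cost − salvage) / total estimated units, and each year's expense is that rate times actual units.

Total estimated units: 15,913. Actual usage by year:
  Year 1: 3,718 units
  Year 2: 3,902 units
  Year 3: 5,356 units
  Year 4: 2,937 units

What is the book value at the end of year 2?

$290,911

Depreciable base = $496,651 − $67,000 = $429,651.
Rate = $429,651 / 15,913 units = $27 per unit.
Year 1: 3,718 × $27 = $100,386. Book value $396,265.
Year 2: 3,902 × $27 = $105,354. Book value $290,911.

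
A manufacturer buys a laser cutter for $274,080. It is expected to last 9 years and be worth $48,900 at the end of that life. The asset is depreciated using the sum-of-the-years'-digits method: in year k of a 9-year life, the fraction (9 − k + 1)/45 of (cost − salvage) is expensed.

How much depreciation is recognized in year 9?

Depreciable base = $274,080 − $48,900 = $225,180.
Sum of the years' digits = 9+8+7+6+5+4+3+2+1 = 45.
Year 1: $225,180 × 9/45 = $45,036. Book value $229,044.
Year 2: $225,180 × 8/45 = $40,032. Book value $189,012.
Year 3: $225,180 × 7/45 = $35,028. Book value $153,984.
Year 4: $225,180 × 6/45 = $30,024. Book value $123,960.
Year 5: $225,180 × 5/45 = $25,020. Book value $98,940.
Year 6: $225,180 × 4/45 = $20,016. Book value $78,924.
Year 7: $225,180 × 3/45 = $15,012. Book value $63,912.
Year 8: $225,180 × 2/45 = $10,008. Book value $53,904.
Year 9: $225,180 × 1/45 = $5,004. Book value $48,900.

$5,004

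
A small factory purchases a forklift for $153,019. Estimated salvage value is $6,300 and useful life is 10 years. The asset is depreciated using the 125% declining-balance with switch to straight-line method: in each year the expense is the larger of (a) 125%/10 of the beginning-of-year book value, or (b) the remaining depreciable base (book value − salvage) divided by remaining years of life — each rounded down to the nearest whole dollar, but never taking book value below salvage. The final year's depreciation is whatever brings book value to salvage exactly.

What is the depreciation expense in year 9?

$13,745

Depreciable base = $153,019 − $6,300 = $146,719.
Year 1: DB = ⌊$153,019 × 125%/10⌋ = $19,127; SL = ⌊$146,719/10⌋ = $14,671 → take DB $19,127. Book value $133,892.
Year 2: DB = ⌊$133,892 × 125%/10⌋ = $16,736; SL = ⌊$127,592/9⌋ = $14,176 → take DB $16,736. Book value $117,156.
Year 3: DB = ⌊$117,156 × 125%/10⌋ = $14,644; SL = ⌊$110,856/8⌋ = $13,857 → take DB $14,644. Book value $102,512.
Year 4: DB = ⌊$102,512 × 125%/10⌋ = $12,814; SL = ⌊$96,212/7⌋ = $13,744 → take SL $13,744. Book value $88,768.
Year 5: DB = ⌊$88,768 × 125%/10⌋ = $11,096; SL = ⌊$82,468/6⌋ = $13,744 → take SL $13,744. Book value $75,024.
Year 6: DB = ⌊$75,024 × 125%/10⌋ = $9,378; SL = ⌊$68,724/5⌋ = $13,744 → take SL $13,744. Book value $61,280.
Year 7: DB = ⌊$61,280 × 125%/10⌋ = $7,660; SL = ⌊$54,980/4⌋ = $13,745 → take SL $13,745. Book value $47,535.
Year 8: DB = ⌊$47,535 × 125%/10⌋ = $5,941; SL = ⌊$41,235/3⌋ = $13,745 → take SL $13,745. Book value $33,790.
Year 9: DB = ⌊$33,790 × 125%/10⌋ = $4,223; SL = ⌊$27,490/2⌋ = $13,745 → take SL $13,745. Book value $20,045.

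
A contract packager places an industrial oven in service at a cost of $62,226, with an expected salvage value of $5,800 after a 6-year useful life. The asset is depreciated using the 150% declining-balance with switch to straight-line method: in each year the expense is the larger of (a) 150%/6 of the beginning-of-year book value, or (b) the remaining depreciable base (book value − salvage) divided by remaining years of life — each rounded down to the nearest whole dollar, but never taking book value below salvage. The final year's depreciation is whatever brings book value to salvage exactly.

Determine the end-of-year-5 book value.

Depreciable base = $62,226 − $5,800 = $56,426.
Year 1: DB = ⌊$62,226 × 150%/6⌋ = $15,556; SL = ⌊$56,426/6⌋ = $9,404 → take DB $15,556. Book value $46,670.
Year 2: DB = ⌊$46,670 × 150%/6⌋ = $11,667; SL = ⌊$40,870/5⌋ = $8,174 → take DB $11,667. Book value $35,003.
Year 3: DB = ⌊$35,003 × 150%/6⌋ = $8,750; SL = ⌊$29,203/4⌋ = $7,300 → take DB $8,750. Book value $26,253.
Year 4: DB = ⌊$26,253 × 150%/6⌋ = $6,563; SL = ⌊$20,453/3⌋ = $6,817 → take SL $6,817. Book value $19,436.
Year 5: DB = ⌊$19,436 × 150%/6⌋ = $4,859; SL = ⌊$13,636/2⌋ = $6,818 → take SL $6,818. Book value $12,618.

$12,618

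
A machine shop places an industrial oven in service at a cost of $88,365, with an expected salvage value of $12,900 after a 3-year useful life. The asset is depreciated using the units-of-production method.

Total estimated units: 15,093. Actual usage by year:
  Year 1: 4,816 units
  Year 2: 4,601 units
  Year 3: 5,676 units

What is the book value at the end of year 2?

$41,280

Depreciable base = $88,365 − $12,900 = $75,465.
Rate = $75,465 / 15,093 units = $5 per unit.
Year 1: 4,816 × $5 = $24,080. Book value $64,285.
Year 2: 4,601 × $5 = $23,005. Book value $41,280.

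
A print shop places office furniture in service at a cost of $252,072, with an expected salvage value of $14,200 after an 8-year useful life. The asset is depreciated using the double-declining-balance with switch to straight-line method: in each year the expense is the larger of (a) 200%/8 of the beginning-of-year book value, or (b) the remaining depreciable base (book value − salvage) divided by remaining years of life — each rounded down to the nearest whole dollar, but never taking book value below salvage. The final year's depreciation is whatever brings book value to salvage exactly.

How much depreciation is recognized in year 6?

$15,206

Depreciable base = $252,072 − $14,200 = $237,872.
Year 1: DB = ⌊$252,072 × 200%/8⌋ = $63,018; SL = ⌊$237,872/8⌋ = $29,734 → take DB $63,018. Book value $189,054.
Year 2: DB = ⌊$189,054 × 200%/8⌋ = $47,263; SL = ⌊$174,854/7⌋ = $24,979 → take DB $47,263. Book value $141,791.
Year 3: DB = ⌊$141,791 × 200%/8⌋ = $35,447; SL = ⌊$127,591/6⌋ = $21,265 → take DB $35,447. Book value $106,344.
Year 4: DB = ⌊$106,344 × 200%/8⌋ = $26,586; SL = ⌊$92,144/5⌋ = $18,428 → take DB $26,586. Book value $79,758.
Year 5: DB = ⌊$79,758 × 200%/8⌋ = $19,939; SL = ⌊$65,558/4⌋ = $16,389 → take DB $19,939. Book value $59,819.
Year 6: DB = ⌊$59,819 × 200%/8⌋ = $14,954; SL = ⌊$45,619/3⌋ = $15,206 → take SL $15,206. Book value $44,613.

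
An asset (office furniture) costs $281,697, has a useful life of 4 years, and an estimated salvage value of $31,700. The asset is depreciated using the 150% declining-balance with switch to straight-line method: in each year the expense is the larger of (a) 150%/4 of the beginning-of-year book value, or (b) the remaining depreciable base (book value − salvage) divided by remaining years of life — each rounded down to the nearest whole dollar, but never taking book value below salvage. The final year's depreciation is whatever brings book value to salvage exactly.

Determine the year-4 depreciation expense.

$37,075

Depreciable base = $281,697 − $31,700 = $249,997.
Year 1: DB = ⌊$281,697 × 150%/4⌋ = $105,636; SL = ⌊$249,997/4⌋ = $62,499 → take DB $105,636. Book value $176,061.
Year 2: DB = ⌊$176,061 × 150%/4⌋ = $66,022; SL = ⌊$144,361/3⌋ = $48,120 → take DB $66,022. Book value $110,039.
Year 3: DB = ⌊$110,039 × 150%/4⌋ = $41,264; SL = ⌊$78,339/2⌋ = $39,169 → take DB $41,264. Book value $68,775.
Year 4 (final): $68,775 − $31,700 = $37,075. Book value $31,700.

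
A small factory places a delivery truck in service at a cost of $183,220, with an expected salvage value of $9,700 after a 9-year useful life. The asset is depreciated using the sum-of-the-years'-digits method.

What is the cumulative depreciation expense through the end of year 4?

$115,680

Depreciable base = $183,220 − $9,700 = $173,520.
Sum of the years' digits = 9+8+7+6+5+4+3+2+1 = 45.
Year 1: $173,520 × 9/45 = $34,704. Book value $148,516.
Year 2: $173,520 × 8/45 = $30,848. Book value $117,668.
Year 3: $173,520 × 7/45 = $26,992. Book value $90,676.
Year 4: $173,520 × 6/45 = $23,136. Book value $67,540.
Accumulated through year 4 = $183,220 − $67,540 = $115,680.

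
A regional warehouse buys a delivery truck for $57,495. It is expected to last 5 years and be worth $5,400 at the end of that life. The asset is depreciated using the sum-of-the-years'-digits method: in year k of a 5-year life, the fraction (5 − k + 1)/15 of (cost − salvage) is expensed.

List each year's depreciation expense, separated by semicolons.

$17,365; $13,892; $10,419; $6,946; $3,473

Depreciable base = $57,495 − $5,400 = $52,095.
Sum of the years' digits = 5+4+3+2+1 = 15.
Year 1: $52,095 × 5/15 = $17,365. Book value $40,130.
Year 2: $52,095 × 4/15 = $13,892. Book value $26,238.
Year 3: $52,095 × 3/15 = $10,419. Book value $15,819.
Year 4: $52,095 × 2/15 = $6,946. Book value $8,873.
Year 5: $52,095 × 1/15 = $3,473. Book value $5,400.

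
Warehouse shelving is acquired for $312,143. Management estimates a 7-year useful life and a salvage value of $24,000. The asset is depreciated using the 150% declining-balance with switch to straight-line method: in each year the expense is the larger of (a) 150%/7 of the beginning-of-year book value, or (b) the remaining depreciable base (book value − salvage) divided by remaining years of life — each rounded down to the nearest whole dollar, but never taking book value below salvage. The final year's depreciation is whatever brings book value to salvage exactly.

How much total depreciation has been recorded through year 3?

$160,734

Depreciable base = $312,143 − $24,000 = $288,143.
Year 1: DB = ⌊$312,143 × 150%/7⌋ = $66,887; SL = ⌊$288,143/7⌋ = $41,163 → take DB $66,887. Book value $245,256.
Year 2: DB = ⌊$245,256 × 150%/7⌋ = $52,554; SL = ⌊$221,256/6⌋ = $36,876 → take DB $52,554. Book value $192,702.
Year 3: DB = ⌊$192,702 × 150%/7⌋ = $41,293; SL = ⌊$168,702/5⌋ = $33,740 → take DB $41,293. Book value $151,409.
Accumulated through year 3 = $312,143 − $151,409 = $160,734.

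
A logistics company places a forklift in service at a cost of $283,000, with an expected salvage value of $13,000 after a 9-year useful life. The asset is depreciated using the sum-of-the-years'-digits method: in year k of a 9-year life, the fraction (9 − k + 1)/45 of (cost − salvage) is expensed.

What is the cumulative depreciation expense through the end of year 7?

Depreciable base = $283,000 − $13,000 = $270,000.
Sum of the years' digits = 9+8+7+6+5+4+3+2+1 = 45.
Year 1: $270,000 × 9/45 = $54,000. Book value $229,000.
Year 2: $270,000 × 8/45 = $48,000. Book value $181,000.
Year 3: $270,000 × 7/45 = $42,000. Book value $139,000.
Year 4: $270,000 × 6/45 = $36,000. Book value $103,000.
Year 5: $270,000 × 5/45 = $30,000. Book value $73,000.
Year 6: $270,000 × 4/45 = $24,000. Book value $49,000.
Year 7: $270,000 × 3/45 = $18,000. Book value $31,000.
Accumulated through year 7 = $283,000 − $31,000 = $252,000.

$252,000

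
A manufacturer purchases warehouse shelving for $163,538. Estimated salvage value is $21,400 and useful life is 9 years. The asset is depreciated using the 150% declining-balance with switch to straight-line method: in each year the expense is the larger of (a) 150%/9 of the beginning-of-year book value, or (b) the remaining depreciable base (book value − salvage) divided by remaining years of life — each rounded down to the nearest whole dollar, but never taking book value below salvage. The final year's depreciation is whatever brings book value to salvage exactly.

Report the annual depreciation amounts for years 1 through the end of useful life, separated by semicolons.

Depreciable base = $163,538 − $21,400 = $142,138.
Year 1: DB = ⌊$163,538 × 150%/9⌋ = $27,256; SL = ⌊$142,138/9⌋ = $15,793 → take DB $27,256. Book value $136,282.
Year 2: DB = ⌊$136,282 × 150%/9⌋ = $22,713; SL = ⌊$114,882/8⌋ = $14,360 → take DB $22,713. Book value $113,569.
Year 3: DB = ⌊$113,569 × 150%/9⌋ = $18,928; SL = ⌊$92,169/7⌋ = $13,167 → take DB $18,928. Book value $94,641.
Year 4: DB = ⌊$94,641 × 150%/9⌋ = $15,773; SL = ⌊$73,241/6⌋ = $12,206 → take DB $15,773. Book value $78,868.
Year 5: DB = ⌊$78,868 × 150%/9⌋ = $13,144; SL = ⌊$57,468/5⌋ = $11,493 → take DB $13,144. Book value $65,724.
Year 6: DB = ⌊$65,724 × 150%/9⌋ = $10,954; SL = ⌊$44,324/4⌋ = $11,081 → take SL $11,081. Book value $54,643.
Year 7: DB = ⌊$54,643 × 150%/9⌋ = $9,107; SL = ⌊$33,243/3⌋ = $11,081 → take SL $11,081. Book value $43,562.
Year 8: DB = ⌊$43,562 × 150%/9⌋ = $7,260; SL = ⌊$22,162/2⌋ = $11,081 → take SL $11,081. Book value $32,481.
Year 9 (final): $32,481 − $21,400 = $11,081. Book value $21,400.

$27,256; $22,713; $18,928; $15,773; $13,144; $11,081; $11,081; $11,081; $11,081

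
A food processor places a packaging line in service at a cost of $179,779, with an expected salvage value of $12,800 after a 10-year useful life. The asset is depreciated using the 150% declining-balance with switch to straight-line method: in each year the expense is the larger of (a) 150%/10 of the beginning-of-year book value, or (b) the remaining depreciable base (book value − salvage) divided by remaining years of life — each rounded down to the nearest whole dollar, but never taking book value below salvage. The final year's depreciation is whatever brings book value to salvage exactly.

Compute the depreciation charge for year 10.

Depreciable base = $179,779 − $12,800 = $166,979.
Year 1: DB = ⌊$179,779 × 150%/10⌋ = $26,966; SL = ⌊$166,979/10⌋ = $16,697 → take DB $26,966. Book value $152,813.
Year 2: DB = ⌊$152,813 × 150%/10⌋ = $22,921; SL = ⌊$140,013/9⌋ = $15,557 → take DB $22,921. Book value $129,892.
Year 3: DB = ⌊$129,892 × 150%/10⌋ = $19,483; SL = ⌊$117,092/8⌋ = $14,636 → take DB $19,483. Book value $110,409.
Year 4: DB = ⌊$110,409 × 150%/10⌋ = $16,561; SL = ⌊$97,609/7⌋ = $13,944 → take DB $16,561. Book value $93,848.
Year 5: DB = ⌊$93,848 × 150%/10⌋ = $14,077; SL = ⌊$81,048/6⌋ = $13,508 → take DB $14,077. Book value $79,771.
Year 6: DB = ⌊$79,771 × 150%/10⌋ = $11,965; SL = ⌊$66,971/5⌋ = $13,394 → take SL $13,394. Book value $66,377.
Year 7: DB = ⌊$66,377 × 150%/10⌋ = $9,956; SL = ⌊$53,577/4⌋ = $13,394 → take SL $13,394. Book value $52,983.
Year 8: DB = ⌊$52,983 × 150%/10⌋ = $7,947; SL = ⌊$40,183/3⌋ = $13,394 → take SL $13,394. Book value $39,589.
Year 9: DB = ⌊$39,589 × 150%/10⌋ = $5,938; SL = ⌊$26,789/2⌋ = $13,394 → take SL $13,394. Book value $26,195.
Year 10 (final): $26,195 − $12,800 = $13,395. Book value $12,800.

$13,395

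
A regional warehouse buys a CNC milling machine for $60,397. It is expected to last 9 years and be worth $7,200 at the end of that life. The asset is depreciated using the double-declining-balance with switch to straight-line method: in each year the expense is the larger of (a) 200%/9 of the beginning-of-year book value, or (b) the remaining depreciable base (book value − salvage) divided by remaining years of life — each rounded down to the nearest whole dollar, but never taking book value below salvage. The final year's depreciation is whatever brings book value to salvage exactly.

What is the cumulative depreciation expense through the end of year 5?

$43,205

Depreciable base = $60,397 − $7,200 = $53,197.
Year 1: DB = ⌊$60,397 × 200%/9⌋ = $13,421; SL = ⌊$53,197/9⌋ = $5,910 → take DB $13,421. Book value $46,976.
Year 2: DB = ⌊$46,976 × 200%/9⌋ = $10,439; SL = ⌊$39,776/8⌋ = $4,972 → take DB $10,439. Book value $36,537.
Year 3: DB = ⌊$36,537 × 200%/9⌋ = $8,119; SL = ⌊$29,337/7⌋ = $4,191 → take DB $8,119. Book value $28,418.
Year 4: DB = ⌊$28,418 × 200%/9⌋ = $6,315; SL = ⌊$21,218/6⌋ = $3,536 → take DB $6,315. Book value $22,103.
Year 5: DB = ⌊$22,103 × 200%/9⌋ = $4,911; SL = ⌊$14,903/5⌋ = $2,980 → take DB $4,911. Book value $17,192.
Accumulated through year 5 = $60,397 − $17,192 = $43,205.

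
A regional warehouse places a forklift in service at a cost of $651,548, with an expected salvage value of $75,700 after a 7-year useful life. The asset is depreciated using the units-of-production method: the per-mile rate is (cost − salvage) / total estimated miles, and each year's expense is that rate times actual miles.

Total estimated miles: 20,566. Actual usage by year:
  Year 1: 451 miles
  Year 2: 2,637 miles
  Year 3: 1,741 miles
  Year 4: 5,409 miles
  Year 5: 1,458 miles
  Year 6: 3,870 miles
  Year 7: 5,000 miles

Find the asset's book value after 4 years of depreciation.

$364,884

Depreciable base = $651,548 − $75,700 = $575,848.
Rate = $575,848 / 20,566 miles = $28 per mile.
Year 1: 451 × $28 = $12,628. Book value $638,920.
Year 2: 2,637 × $28 = $73,836. Book value $565,084.
Year 3: 1,741 × $28 = $48,748. Book value $516,336.
Year 4: 5,409 × $28 = $151,452. Book value $364,884.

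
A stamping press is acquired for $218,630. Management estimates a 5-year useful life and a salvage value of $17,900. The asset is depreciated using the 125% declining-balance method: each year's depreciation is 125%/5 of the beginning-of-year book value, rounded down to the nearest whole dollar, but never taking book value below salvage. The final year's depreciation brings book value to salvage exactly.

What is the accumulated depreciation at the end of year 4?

Depreciable base = $218,630 − $17,900 = $200,730.
Year 1: ⌊$218,630 × 125%/5⌋ = $54,657. Book value $163,973.
Year 2: ⌊$163,973 × 125%/5⌋ = $40,993. Book value $122,980.
Year 3: ⌊$122,980 × 125%/5⌋ = $30,745. Book value $92,235.
Year 4: ⌊$92,235 × 125%/5⌋ = $23,058. Book value $69,177.
Accumulated through year 4 = $218,630 − $69,177 = $149,453.

$149,453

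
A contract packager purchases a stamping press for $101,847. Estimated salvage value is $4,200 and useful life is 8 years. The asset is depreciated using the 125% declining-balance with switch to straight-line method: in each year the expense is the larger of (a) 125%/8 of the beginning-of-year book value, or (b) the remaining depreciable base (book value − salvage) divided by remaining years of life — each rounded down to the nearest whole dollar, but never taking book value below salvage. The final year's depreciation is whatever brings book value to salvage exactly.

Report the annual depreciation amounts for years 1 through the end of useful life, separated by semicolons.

$15,913; $13,427; $11,384; $11,384; $11,384; $11,385; $11,385; $11,385

Depreciable base = $101,847 − $4,200 = $97,647.
Year 1: DB = ⌊$101,847 × 125%/8⌋ = $15,913; SL = ⌊$97,647/8⌋ = $12,205 → take DB $15,913. Book value $85,934.
Year 2: DB = ⌊$85,934 × 125%/8⌋ = $13,427; SL = ⌊$81,734/7⌋ = $11,676 → take DB $13,427. Book value $72,507.
Year 3: DB = ⌊$72,507 × 125%/8⌋ = $11,329; SL = ⌊$68,307/6⌋ = $11,384 → take SL $11,384. Book value $61,123.
Year 4: DB = ⌊$61,123 × 125%/8⌋ = $9,550; SL = ⌊$56,923/5⌋ = $11,384 → take SL $11,384. Book value $49,739.
Year 5: DB = ⌊$49,739 × 125%/8⌋ = $7,771; SL = ⌊$45,539/4⌋ = $11,384 → take SL $11,384. Book value $38,355.
Year 6: DB = ⌊$38,355 × 125%/8⌋ = $5,992; SL = ⌊$34,155/3⌋ = $11,385 → take SL $11,385. Book value $26,970.
Year 7: DB = ⌊$26,970 × 125%/8⌋ = $4,214; SL = ⌊$22,770/2⌋ = $11,385 → take SL $11,385. Book value $15,585.
Year 8 (final): $15,585 − $4,200 = $11,385. Book value $4,200.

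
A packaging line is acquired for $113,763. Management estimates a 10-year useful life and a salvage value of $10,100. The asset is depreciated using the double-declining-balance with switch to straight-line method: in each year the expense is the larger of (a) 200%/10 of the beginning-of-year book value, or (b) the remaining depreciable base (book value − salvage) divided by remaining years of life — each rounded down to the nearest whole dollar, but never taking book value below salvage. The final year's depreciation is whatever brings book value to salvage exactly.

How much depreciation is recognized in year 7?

$5,964

Depreciable base = $113,763 − $10,100 = $103,663.
Year 1: DB = ⌊$113,763 × 200%/10⌋ = $22,752; SL = ⌊$103,663/10⌋ = $10,366 → take DB $22,752. Book value $91,011.
Year 2: DB = ⌊$91,011 × 200%/10⌋ = $18,202; SL = ⌊$80,911/9⌋ = $8,990 → take DB $18,202. Book value $72,809.
Year 3: DB = ⌊$72,809 × 200%/10⌋ = $14,561; SL = ⌊$62,709/8⌋ = $7,838 → take DB $14,561. Book value $58,248.
Year 4: DB = ⌊$58,248 × 200%/10⌋ = $11,649; SL = ⌊$48,148/7⌋ = $6,878 → take DB $11,649. Book value $46,599.
Year 5: DB = ⌊$46,599 × 200%/10⌋ = $9,319; SL = ⌊$36,499/6⌋ = $6,083 → take DB $9,319. Book value $37,280.
Year 6: DB = ⌊$37,280 × 200%/10⌋ = $7,456; SL = ⌊$27,180/5⌋ = $5,436 → take DB $7,456. Book value $29,824.
Year 7: DB = ⌊$29,824 × 200%/10⌋ = $5,964; SL = ⌊$19,724/4⌋ = $4,931 → take DB $5,964. Book value $23,860.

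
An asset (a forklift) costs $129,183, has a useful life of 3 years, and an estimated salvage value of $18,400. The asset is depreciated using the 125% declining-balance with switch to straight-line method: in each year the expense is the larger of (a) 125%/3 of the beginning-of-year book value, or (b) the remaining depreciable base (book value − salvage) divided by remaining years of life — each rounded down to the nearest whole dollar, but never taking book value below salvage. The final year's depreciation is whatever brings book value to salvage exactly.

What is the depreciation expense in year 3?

Depreciable base = $129,183 − $18,400 = $110,783.
Year 1: DB = ⌊$129,183 × 125%/3⌋ = $53,826; SL = ⌊$110,783/3⌋ = $36,927 → take DB $53,826. Book value $75,357.
Year 2: DB = ⌊$75,357 × 125%/3⌋ = $31,398; SL = ⌊$56,957/2⌋ = $28,478 → take DB $31,398. Book value $43,959.
Year 3 (final): $43,959 − $18,400 = $25,559. Book value $18,400.

$25,559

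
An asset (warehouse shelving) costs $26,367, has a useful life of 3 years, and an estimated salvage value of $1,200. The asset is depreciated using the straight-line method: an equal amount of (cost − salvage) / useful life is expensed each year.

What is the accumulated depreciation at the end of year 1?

Depreciable base = $26,367 − $1,200 = $25,167.
Annual expense = $25,167 / 3 = $8,389.
End of year 1: book value $17,978.
Accumulated through year 1 = $26,367 − $17,978 = $8,389.

$8,389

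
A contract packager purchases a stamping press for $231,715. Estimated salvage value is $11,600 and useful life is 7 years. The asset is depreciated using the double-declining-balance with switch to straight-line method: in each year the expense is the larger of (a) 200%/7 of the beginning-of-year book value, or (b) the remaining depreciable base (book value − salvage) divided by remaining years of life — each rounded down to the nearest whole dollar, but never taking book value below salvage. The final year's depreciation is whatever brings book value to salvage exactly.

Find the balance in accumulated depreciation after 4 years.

$171,397

Depreciable base = $231,715 − $11,600 = $220,115.
Year 1: DB = ⌊$231,715 × 200%/7⌋ = $66,204; SL = ⌊$220,115/7⌋ = $31,445 → take DB $66,204. Book value $165,511.
Year 2: DB = ⌊$165,511 × 200%/7⌋ = $47,288; SL = ⌊$153,911/6⌋ = $25,651 → take DB $47,288. Book value $118,223.
Year 3: DB = ⌊$118,223 × 200%/7⌋ = $33,778; SL = ⌊$106,623/5⌋ = $21,324 → take DB $33,778. Book value $84,445.
Year 4: DB = ⌊$84,445 × 200%/7⌋ = $24,127; SL = ⌊$72,845/4⌋ = $18,211 → take DB $24,127. Book value $60,318.
Accumulated through year 4 = $231,715 − $60,318 = $171,397.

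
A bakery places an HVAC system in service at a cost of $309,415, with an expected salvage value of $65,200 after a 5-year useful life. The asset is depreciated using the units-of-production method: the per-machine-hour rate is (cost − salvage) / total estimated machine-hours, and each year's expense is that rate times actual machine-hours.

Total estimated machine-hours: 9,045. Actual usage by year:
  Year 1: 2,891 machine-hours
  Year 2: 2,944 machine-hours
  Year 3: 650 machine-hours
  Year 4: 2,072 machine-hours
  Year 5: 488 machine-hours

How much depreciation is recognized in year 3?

Depreciable base = $309,415 − $65,200 = $244,215.
Rate = $244,215 / 9,045 machine-hours = $27 per machine-hour.
Year 1: 2,891 × $27 = $78,057. Book value $231,358.
Year 2: 2,944 × $27 = $79,488. Book value $151,870.
Year 3: 650 × $27 = $17,550. Book value $134,320.

$17,550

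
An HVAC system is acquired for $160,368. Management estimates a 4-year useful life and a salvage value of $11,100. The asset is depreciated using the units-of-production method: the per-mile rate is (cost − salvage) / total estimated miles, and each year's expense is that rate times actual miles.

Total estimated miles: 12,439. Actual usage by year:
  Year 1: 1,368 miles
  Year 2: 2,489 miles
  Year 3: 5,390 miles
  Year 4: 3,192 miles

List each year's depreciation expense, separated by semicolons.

$16,416; $29,868; $64,680; $38,304

Depreciable base = $160,368 − $11,100 = $149,268.
Rate = $149,268 / 12,439 miles = $12 per mile.
Year 1: 1,368 × $12 = $16,416. Book value $143,952.
Year 2: 2,489 × $12 = $29,868. Book value $114,084.
Year 3: 5,390 × $12 = $64,680. Book value $49,404.
Year 4: 3,192 × $12 = $38,304. Book value $11,100.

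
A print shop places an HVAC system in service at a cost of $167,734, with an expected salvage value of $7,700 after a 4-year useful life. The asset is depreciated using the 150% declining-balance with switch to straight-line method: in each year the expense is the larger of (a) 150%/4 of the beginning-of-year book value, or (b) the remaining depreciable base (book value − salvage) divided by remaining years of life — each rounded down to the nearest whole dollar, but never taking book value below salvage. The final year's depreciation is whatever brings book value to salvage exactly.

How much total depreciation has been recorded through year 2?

Depreciable base = $167,734 − $7,700 = $160,034.
Year 1: DB = ⌊$167,734 × 150%/4⌋ = $62,900; SL = ⌊$160,034/4⌋ = $40,008 → take DB $62,900. Book value $104,834.
Year 2: DB = ⌊$104,834 × 150%/4⌋ = $39,312; SL = ⌊$97,134/3⌋ = $32,378 → take DB $39,312. Book value $65,522.
Accumulated through year 2 = $167,734 − $65,522 = $102,212.

$102,212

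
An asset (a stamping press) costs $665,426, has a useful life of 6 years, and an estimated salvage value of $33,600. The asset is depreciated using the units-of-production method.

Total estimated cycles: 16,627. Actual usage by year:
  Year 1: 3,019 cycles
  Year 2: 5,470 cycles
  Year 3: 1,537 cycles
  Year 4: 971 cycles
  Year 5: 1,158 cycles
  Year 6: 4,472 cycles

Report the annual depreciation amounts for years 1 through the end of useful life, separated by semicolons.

$114,722; $207,860; $58,406; $36,898; $44,004; $169,936

Depreciable base = $665,426 − $33,600 = $631,826.
Rate = $631,826 / 16,627 cycles = $38 per cycle.
Year 1: 3,019 × $38 = $114,722. Book value $550,704.
Year 2: 5,470 × $38 = $207,860. Book value $342,844.
Year 3: 1,537 × $38 = $58,406. Book value $284,438.
Year 4: 971 × $38 = $36,898. Book value $247,540.
Year 5: 1,158 × $38 = $44,004. Book value $203,536.
Year 6: 4,472 × $38 = $169,936. Book value $33,600.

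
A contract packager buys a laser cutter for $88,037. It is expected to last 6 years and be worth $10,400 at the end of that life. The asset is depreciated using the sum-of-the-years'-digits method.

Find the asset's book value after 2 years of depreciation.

Depreciable base = $88,037 − $10,400 = $77,637.
Sum of the years' digits = 6+5+4+3+2+1 = 21.
Year 1: $77,637 × 6/21 = $22,182. Book value $65,855.
Year 2: $77,637 × 5/21 = $18,485. Book value $47,370.

$47,370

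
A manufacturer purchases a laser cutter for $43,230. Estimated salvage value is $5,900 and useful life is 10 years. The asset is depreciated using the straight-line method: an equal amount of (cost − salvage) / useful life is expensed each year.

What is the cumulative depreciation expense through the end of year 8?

Depreciable base = $43,230 − $5,900 = $37,330.
Annual expense = $37,330 / 10 = $3,733.
End of year 1: book value $39,497.
End of year 2: book value $35,764.
End of year 3: book value $32,031.
End of year 4: book value $28,298.
End of year 5: book value $24,565.
End of year 6: book value $20,832.
End of year 7: book value $17,099.
End of year 8: book value $13,366.
Accumulated through year 8 = $43,230 − $13,366 = $29,864.

$29,864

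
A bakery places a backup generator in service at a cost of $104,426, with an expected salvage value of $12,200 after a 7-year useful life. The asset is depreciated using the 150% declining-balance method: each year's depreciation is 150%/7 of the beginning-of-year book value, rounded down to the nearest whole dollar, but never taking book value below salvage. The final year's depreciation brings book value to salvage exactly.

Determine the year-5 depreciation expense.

Depreciable base = $104,426 − $12,200 = $92,226.
Year 1: ⌊$104,426 × 150%/7⌋ = $22,377. Book value $82,049.
Year 2: ⌊$82,049 × 150%/7⌋ = $17,581. Book value $64,468.
Year 3: ⌊$64,468 × 150%/7⌋ = $13,814. Book value $50,654.
Year 4: ⌊$50,654 × 150%/7⌋ = $10,854. Book value $39,800.
Year 5: ⌊$39,800 × 150%/7⌋ = $8,528. Book value $31,272.

$8,528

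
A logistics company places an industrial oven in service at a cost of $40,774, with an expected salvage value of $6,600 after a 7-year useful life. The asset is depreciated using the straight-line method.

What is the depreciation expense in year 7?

$4,882

Depreciable base = $40,774 − $6,600 = $34,174.
Annual expense = $34,174 / 7 = $4,882.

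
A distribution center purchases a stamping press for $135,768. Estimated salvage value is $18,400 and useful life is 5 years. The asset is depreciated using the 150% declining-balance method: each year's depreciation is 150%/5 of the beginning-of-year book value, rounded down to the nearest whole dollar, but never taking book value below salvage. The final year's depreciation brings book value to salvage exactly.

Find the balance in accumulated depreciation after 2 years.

Depreciable base = $135,768 − $18,400 = $117,368.
Year 1: ⌊$135,768 × 150%/5⌋ = $40,730. Book value $95,038.
Year 2: ⌊$95,038 × 150%/5⌋ = $28,511. Book value $66,527.
Accumulated through year 2 = $135,768 − $66,527 = $69,241.

$69,241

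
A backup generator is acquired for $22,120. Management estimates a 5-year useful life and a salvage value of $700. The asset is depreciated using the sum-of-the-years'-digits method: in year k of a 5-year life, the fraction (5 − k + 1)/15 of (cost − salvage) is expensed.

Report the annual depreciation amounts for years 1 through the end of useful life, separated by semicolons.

Depreciable base = $22,120 − $700 = $21,420.
Sum of the years' digits = 5+4+3+2+1 = 15.
Year 1: $21,420 × 5/15 = $7,140. Book value $14,980.
Year 2: $21,420 × 4/15 = $5,712. Book value $9,268.
Year 3: $21,420 × 3/15 = $4,284. Book value $4,984.
Year 4: $21,420 × 2/15 = $2,856. Book value $2,128.
Year 5: $21,420 × 1/15 = $1,428. Book value $700.

$7,140; $5,712; $4,284; $2,856; $1,428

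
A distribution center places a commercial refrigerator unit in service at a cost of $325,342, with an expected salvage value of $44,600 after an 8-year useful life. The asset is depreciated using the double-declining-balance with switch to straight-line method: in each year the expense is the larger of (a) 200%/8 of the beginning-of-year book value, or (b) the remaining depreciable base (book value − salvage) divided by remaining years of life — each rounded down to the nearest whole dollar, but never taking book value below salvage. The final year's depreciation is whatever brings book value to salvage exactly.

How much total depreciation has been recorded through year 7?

$280,742

Depreciable base = $325,342 − $44,600 = $280,742.
Year 1: DB = ⌊$325,342 × 200%/8⌋ = $81,335; SL = ⌊$280,742/8⌋ = $35,092 → take DB $81,335. Book value $244,007.
Year 2: DB = ⌊$244,007 × 200%/8⌋ = $61,001; SL = ⌊$199,407/7⌋ = $28,486 → take DB $61,001. Book value $183,006.
Year 3: DB = ⌊$183,006 × 200%/8⌋ = $45,751; SL = ⌊$138,406/6⌋ = $23,067 → take DB $45,751. Book value $137,255.
Year 4: DB = ⌊$137,255 × 200%/8⌋ = $34,313; SL = ⌊$92,655/5⌋ = $18,531 → take DB $34,313. Book value $102,942.
Year 5: DB = ⌊$102,942 × 200%/8⌋ = $25,735; SL = ⌊$58,342/4⌋ = $14,585 → take DB $25,735. Book value $77,207.
Year 6: DB = ⌊$77,207 × 200%/8⌋ = $19,301; SL = ⌊$32,607/3⌋ = $10,869 → take DB $19,301. Book value $57,906.
Year 7: DB = ⌊$57,906 × 200%/8⌋ = $14,476; SL = ⌊$13,306/2⌋ = $6,653 → take DB $14,476, capped at $13,306. Book value $44,600.
Accumulated through year 7 = $325,342 − $44,600 = $280,742.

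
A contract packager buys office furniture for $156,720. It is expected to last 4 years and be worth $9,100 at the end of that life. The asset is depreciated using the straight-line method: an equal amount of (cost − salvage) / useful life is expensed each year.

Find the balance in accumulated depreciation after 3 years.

Depreciable base = $156,720 − $9,100 = $147,620.
Annual expense = $147,620 / 4 = $36,905.
End of year 1: book value $119,815.
End of year 2: book value $82,910.
End of year 3: book value $46,005.
Accumulated through year 3 = $156,720 − $46,005 = $110,715.

$110,715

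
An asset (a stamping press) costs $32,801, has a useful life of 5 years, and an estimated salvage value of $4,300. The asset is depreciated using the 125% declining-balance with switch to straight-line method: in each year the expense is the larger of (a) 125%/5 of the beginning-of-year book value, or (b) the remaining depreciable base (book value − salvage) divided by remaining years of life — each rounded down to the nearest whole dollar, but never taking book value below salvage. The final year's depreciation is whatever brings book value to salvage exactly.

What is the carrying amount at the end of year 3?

$13,734

Depreciable base = $32,801 − $4,300 = $28,501.
Year 1: DB = ⌊$32,801 × 125%/5⌋ = $8,200; SL = ⌊$28,501/5⌋ = $5,700 → take DB $8,200. Book value $24,601.
Year 2: DB = ⌊$24,601 × 125%/5⌋ = $6,150; SL = ⌊$20,301/4⌋ = $5,075 → take DB $6,150. Book value $18,451.
Year 3: DB = ⌊$18,451 × 125%/5⌋ = $4,612; SL = ⌊$14,151/3⌋ = $4,717 → take SL $4,717. Book value $13,734.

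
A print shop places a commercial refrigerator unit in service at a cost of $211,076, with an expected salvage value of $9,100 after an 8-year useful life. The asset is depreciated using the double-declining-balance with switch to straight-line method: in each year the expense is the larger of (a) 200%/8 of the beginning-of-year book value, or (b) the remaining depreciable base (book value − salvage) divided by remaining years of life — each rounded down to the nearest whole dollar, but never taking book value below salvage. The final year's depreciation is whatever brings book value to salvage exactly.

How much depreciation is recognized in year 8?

$13,664

Depreciable base = $211,076 − $9,100 = $201,976.
Year 1: DB = ⌊$211,076 × 200%/8⌋ = $52,769; SL = ⌊$201,976/8⌋ = $25,247 → take DB $52,769. Book value $158,307.
Year 2: DB = ⌊$158,307 × 200%/8⌋ = $39,576; SL = ⌊$149,207/7⌋ = $21,315 → take DB $39,576. Book value $118,731.
Year 3: DB = ⌊$118,731 × 200%/8⌋ = $29,682; SL = ⌊$109,631/6⌋ = $18,271 → take DB $29,682. Book value $89,049.
Year 4: DB = ⌊$89,049 × 200%/8⌋ = $22,262; SL = ⌊$79,949/5⌋ = $15,989 → take DB $22,262. Book value $66,787.
Year 5: DB = ⌊$66,787 × 200%/8⌋ = $16,696; SL = ⌊$57,687/4⌋ = $14,421 → take DB $16,696. Book value $50,091.
Year 6: DB = ⌊$50,091 × 200%/8⌋ = $12,522; SL = ⌊$40,991/3⌋ = $13,663 → take SL $13,663. Book value $36,428.
Year 7: DB = ⌊$36,428 × 200%/8⌋ = $9,107; SL = ⌊$27,328/2⌋ = $13,664 → take SL $13,664. Book value $22,764.
Year 8 (final): $22,764 − $9,100 = $13,664. Book value $9,100.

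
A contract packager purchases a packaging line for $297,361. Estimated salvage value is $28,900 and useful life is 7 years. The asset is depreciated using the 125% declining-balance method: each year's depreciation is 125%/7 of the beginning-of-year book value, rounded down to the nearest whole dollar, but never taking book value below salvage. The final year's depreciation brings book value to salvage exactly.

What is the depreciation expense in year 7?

Depreciable base = $297,361 − $28,900 = $268,461.
Year 1: ⌊$297,361 × 125%/7⌋ = $53,100. Book value $244,261.
Year 2: ⌊$244,261 × 125%/7⌋ = $43,618. Book value $200,643.
Year 3: ⌊$200,643 × 125%/7⌋ = $35,829. Book value $164,814.
Year 4: ⌊$164,814 × 125%/7⌋ = $29,431. Book value $135,383.
Year 5: ⌊$135,383 × 125%/7⌋ = $24,175. Book value $111,208.
Year 6: ⌊$111,208 × 125%/7⌋ = $19,858. Book value $91,350.
Year 7 (final): $91,350 − $28,900 = $62,450. Book value $28,900.

$62,450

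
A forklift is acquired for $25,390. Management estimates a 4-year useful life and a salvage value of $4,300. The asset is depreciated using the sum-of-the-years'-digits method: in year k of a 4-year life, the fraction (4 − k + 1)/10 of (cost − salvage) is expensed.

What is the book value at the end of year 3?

Depreciable base = $25,390 − $4,300 = $21,090.
Sum of the years' digits = 4+3+2+1 = 10.
Year 1: $21,090 × 4/10 = $8,436. Book value $16,954.
Year 2: $21,090 × 3/10 = $6,327. Book value $10,627.
Year 3: $21,090 × 2/10 = $4,218. Book value $6,409.

$6,409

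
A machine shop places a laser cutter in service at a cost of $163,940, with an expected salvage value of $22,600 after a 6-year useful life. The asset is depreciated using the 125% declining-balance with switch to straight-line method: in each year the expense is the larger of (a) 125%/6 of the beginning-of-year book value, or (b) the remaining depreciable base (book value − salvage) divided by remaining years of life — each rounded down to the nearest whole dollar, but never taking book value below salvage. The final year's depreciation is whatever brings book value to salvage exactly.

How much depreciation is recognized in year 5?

$19,581

Depreciable base = $163,940 − $22,600 = $141,340.
Year 1: DB = ⌊$163,940 × 125%/6⌋ = $34,154; SL = ⌊$141,340/6⌋ = $23,556 → take DB $34,154. Book value $129,786.
Year 2: DB = ⌊$129,786 × 125%/6⌋ = $27,038; SL = ⌊$107,186/5⌋ = $21,437 → take DB $27,038. Book value $102,748.
Year 3: DB = ⌊$102,748 × 125%/6⌋ = $21,405; SL = ⌊$80,148/4⌋ = $20,037 → take DB $21,405. Book value $81,343.
Year 4: DB = ⌊$81,343 × 125%/6⌋ = $16,946; SL = ⌊$58,743/3⌋ = $19,581 → take SL $19,581. Book value $61,762.
Year 5: DB = ⌊$61,762 × 125%/6⌋ = $12,867; SL = ⌊$39,162/2⌋ = $19,581 → take SL $19,581. Book value $42,181.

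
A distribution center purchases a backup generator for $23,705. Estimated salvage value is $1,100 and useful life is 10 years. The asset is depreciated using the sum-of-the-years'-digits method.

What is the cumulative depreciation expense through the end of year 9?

Depreciable base = $23,705 − $1,100 = $22,605.
Sum of the years' digits = 10+9+8+7+6+5+4+3+2+1 = 55.
Year 1: $22,605 × 10/55 = $4,110. Book value $19,595.
Year 2: $22,605 × 9/55 = $3,699. Book value $15,896.
Year 3: $22,605 × 8/55 = $3,288. Book value $12,608.
Year 4: $22,605 × 7/55 = $2,877. Book value $9,731.
Year 5: $22,605 × 6/55 = $2,466. Book value $7,265.
Year 6: $22,605 × 5/55 = $2,055. Book value $5,210.
Year 7: $22,605 × 4/55 = $1,644. Book value $3,566.
Year 8: $22,605 × 3/55 = $1,233. Book value $2,333.
Year 9: $22,605 × 2/55 = $822. Book value $1,511.
Accumulated through year 9 = $23,705 − $1,511 = $22,194.

$22,194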